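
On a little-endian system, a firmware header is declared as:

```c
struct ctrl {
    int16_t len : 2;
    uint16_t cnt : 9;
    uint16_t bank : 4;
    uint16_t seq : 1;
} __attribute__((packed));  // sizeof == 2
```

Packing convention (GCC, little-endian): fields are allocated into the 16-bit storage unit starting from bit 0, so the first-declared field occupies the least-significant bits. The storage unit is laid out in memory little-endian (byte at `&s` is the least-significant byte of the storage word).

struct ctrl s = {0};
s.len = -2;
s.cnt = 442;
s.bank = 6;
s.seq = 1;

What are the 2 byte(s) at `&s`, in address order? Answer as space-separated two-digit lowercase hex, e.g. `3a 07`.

len (2b) val=-2 bits=0x2 at bit 0: 0x0002
cnt (9b) val=442 bits=0x1ba at bit 2: 0x06ea
bank (4b) val=6 bits=0x6 at bit 11: 0x36ea
seq (1b) val=1 bits=0x1 at bit 15: 0xb6ea
word = 0xb6ea → little-endian bytes:
  [0]=0xea  [1]=0xb6

ea b6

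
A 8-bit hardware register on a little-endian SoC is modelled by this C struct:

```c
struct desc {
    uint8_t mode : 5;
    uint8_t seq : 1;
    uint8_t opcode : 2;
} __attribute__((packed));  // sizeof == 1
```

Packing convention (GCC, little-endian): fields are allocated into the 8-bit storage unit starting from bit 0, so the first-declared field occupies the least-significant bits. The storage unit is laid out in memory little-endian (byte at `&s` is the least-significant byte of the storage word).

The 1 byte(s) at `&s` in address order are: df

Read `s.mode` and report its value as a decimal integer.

31

[0]=0xdf (little-endian) → word 0xdf
mode [0+:5] = (word>>0) & 0x1f = 31  ←
seq [5+:1] = (word>>5) & 0x1 = 0
opcode [6+:2] = (word>>6) & 0x3 = 3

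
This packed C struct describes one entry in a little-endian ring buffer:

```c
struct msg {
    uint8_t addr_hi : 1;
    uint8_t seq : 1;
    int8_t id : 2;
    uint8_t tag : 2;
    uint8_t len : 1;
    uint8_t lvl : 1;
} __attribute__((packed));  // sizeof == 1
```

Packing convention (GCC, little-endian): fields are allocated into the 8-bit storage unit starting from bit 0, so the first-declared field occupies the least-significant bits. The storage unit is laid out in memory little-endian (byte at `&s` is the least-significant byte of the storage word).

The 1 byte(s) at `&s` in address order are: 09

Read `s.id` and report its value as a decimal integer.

[0]=0x09 (little-endian) → word 0x09
addr_hi [0+:1] = (word>>0) & 0x1 = 1
seq [1+:1] = (word>>1) & 0x1 = 0
id [2+:2] = (word>>2) & 0x3 = 2  ←
tag [4+:2] = (word>>4) & 0x3 = 0
len [6+:1] = (word>>6) & 0x1 = 0
lvl [7+:1] = (word>>7) & 0x1 = 0
id signed 2b, MSB=1: 2 - 4 = -2

-2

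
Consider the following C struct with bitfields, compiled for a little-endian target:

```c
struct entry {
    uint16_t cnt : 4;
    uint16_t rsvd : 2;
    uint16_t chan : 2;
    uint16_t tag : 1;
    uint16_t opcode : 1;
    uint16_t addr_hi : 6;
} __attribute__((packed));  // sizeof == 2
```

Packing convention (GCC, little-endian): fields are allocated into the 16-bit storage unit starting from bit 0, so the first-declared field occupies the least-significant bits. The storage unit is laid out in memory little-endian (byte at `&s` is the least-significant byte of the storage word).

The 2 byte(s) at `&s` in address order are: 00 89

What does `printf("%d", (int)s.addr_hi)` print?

34

[0]=0x00 [1]=0x89 (little-endian) → word 0x8900
cnt [0+:4] = (word>>0) & 0xf = 0
rsvd [4+:2] = (word>>4) & 0x3 = 0
chan [6+:2] = (word>>6) & 0x3 = 0
tag [8+:1] = (word>>8) & 0x1 = 1
opcode [9+:1] = (word>>9) & 0x1 = 0
addr_hi [10+:6] = (word>>10) & 0x3f = 34  ←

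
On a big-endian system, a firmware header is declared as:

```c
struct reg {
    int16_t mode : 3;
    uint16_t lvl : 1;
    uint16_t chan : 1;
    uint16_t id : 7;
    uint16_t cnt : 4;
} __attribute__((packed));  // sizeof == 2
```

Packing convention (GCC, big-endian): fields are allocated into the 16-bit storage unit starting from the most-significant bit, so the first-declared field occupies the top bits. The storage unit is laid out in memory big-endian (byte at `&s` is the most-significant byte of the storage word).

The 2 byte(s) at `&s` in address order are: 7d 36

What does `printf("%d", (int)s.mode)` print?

3

[0]=0x7d [1]=0x36 (big-endian) → word 0x7d36
mode [13+:3] = (word>>13) & 0x7 = 3  ←
lvl [12+:1] = (word>>12) & 0x1 = 1
chan [11+:1] = (word>>11) & 0x1 = 1
id [4+:7] = (word>>4) & 0x7f = 83
cnt [0+:4] = (word>>0) & 0xf = 6
mode signed 3b, MSB=0: value = 3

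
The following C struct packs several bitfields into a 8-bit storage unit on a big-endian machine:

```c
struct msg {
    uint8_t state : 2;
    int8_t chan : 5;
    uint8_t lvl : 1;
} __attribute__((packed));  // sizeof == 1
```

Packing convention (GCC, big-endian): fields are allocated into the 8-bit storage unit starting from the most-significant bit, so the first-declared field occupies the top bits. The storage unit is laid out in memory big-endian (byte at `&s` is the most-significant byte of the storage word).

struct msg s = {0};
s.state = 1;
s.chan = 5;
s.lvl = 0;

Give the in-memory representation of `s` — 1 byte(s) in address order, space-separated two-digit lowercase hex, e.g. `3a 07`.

[6+:2] state=1 & 0x3 = 0x1; word=0x40
[1+:5] chan=5 & 0x1f = 0x5; word=0x4a
[0+:1] lvl=0 & 0x1 = 0x0; word=0x4a
word = 0x4a → big-endian bytes:
  [0]=0x4a

4a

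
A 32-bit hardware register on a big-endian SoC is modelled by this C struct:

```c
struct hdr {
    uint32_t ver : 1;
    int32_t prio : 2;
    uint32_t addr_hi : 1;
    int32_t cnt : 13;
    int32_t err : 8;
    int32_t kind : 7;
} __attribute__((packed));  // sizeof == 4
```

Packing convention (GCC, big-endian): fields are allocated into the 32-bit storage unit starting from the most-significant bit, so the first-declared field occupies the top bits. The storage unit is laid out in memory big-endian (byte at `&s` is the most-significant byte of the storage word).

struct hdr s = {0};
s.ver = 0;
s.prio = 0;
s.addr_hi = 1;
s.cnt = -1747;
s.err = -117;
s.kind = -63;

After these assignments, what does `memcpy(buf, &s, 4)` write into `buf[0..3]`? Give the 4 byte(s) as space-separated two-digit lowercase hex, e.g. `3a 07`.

[31+:1] ver=0 & 0x1 = 0x0; word=0x00000000
[29+:2] prio=0 & 0x3 = 0x0; word=0x00000000
[28+:1] addr_hi=1 & 0x1 = 0x1; word=0x10000000
[15+:13] cnt=-1747 & 0x1fff = 0x192d; word=0x1c968000
[7+:8] err=-117 & 0xff = 0x8b; word=0x1c96c580
[0+:7] kind=-63 & 0x7f = 0x41; word=0x1c96c5c1
word = 0x1c96c5c1 → big-endian bytes:
  [0]=0x1c  [1]=0x96  [2]=0xc5  [3]=0xc1

1c 96 c5 c1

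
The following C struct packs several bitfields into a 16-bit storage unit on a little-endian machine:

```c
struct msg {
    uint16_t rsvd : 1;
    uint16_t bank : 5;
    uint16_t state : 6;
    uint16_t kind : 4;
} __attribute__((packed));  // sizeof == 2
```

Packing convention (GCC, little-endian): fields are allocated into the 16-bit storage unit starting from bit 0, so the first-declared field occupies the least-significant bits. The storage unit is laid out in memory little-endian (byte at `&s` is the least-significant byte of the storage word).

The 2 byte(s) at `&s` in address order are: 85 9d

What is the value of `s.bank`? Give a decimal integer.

[0]=0x85 [1]=0x9d (little-endian) → word 0x9d85
rsvd [0+:1] = (word>>0) & 0x1 = 1
bank [1+:5] = (word>>1) & 0x1f = 2  ←
state [6+:6] = (word>>6) & 0x3f = 54
kind [12+:4] = (word>>12) & 0xf = 9

2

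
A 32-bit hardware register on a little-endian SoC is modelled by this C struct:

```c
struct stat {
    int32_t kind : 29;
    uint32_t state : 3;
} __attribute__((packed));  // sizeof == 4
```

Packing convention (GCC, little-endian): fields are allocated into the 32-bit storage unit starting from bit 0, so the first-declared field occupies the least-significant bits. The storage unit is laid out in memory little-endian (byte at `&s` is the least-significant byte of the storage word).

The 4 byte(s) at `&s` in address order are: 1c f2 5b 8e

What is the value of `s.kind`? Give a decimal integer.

240906780

[0]=0x1c [1]=0xf2 [2]=0x5b [3]=0x8e (little-endian) → word 0x8e5bf21c
kind:29 @ bit 0 → (0x8e5bf21c>>0)&0x1fffffff = 0xe5bf21c  ←
state:3 @ bit 29 → (0x8e5bf21c>>29)&0x7 = 0x4
kind signed 29b, MSB=0: value = 240906780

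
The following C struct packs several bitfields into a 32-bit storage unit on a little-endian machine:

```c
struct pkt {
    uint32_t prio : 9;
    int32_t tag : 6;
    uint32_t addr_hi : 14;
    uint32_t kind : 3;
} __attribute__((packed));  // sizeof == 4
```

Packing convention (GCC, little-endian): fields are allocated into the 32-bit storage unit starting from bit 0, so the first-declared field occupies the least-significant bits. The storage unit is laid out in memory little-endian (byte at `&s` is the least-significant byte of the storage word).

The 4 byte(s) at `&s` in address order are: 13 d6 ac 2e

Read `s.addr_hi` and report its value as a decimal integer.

7513

[0]=0x13 [1]=0xd6 [2]=0xac [3]=0x2e (little-endian) → word 0x2eacd613
prio:9 @ bit 0 → (0x2eacd613>>0)&0x1ff = 0x13
tag:6 @ bit 9 → (0x2eacd613>>9)&0x3f = 0x2b
addr_hi:14 @ bit 15 → (0x2eacd613>>15)&0x3fff = 0x1d59  ←
kind:3 @ bit 29 → (0x2eacd613>>29)&0x7 = 0x1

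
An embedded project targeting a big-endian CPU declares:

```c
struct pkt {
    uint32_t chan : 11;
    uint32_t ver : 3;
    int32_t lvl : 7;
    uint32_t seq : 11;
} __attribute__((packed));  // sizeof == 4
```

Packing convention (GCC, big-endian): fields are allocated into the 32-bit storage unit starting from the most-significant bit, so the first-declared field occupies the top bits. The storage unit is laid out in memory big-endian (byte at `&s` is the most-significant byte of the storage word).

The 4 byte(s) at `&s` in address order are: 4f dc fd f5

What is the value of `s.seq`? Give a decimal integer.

[0]=0x4f [1]=0xdc [2]=0xfd [3]=0xf5 (big-endian) → word 0x4fdcfdf5
chan:11 @ bit 21 → (0x4fdcfdf5>>21)&0x7ff = 0x27e
ver:3 @ bit 18 → (0x4fdcfdf5>>18)&0x7 = 0x7
lvl:7 @ bit 11 → (0x4fdcfdf5>>11)&0x7f = 0x1f
seq:11 @ bit 0 → (0x4fdcfdf5>>0)&0x7ff = 0x5f5  ←

1525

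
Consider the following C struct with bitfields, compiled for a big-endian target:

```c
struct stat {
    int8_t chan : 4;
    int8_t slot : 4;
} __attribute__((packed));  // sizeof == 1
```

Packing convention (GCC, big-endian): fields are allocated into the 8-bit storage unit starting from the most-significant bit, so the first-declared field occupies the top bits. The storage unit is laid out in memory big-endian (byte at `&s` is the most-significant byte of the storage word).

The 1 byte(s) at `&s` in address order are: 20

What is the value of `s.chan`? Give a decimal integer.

2

[0]=0x20 (big-endian) → word 0x20
chan:4 @ bit 4 → (0x20>>4)&0xf = 0x2  ←
slot:4 @ bit 0 → (0x20>>0)&0xf = 0x0
chan signed 4b, MSB=0: value = 2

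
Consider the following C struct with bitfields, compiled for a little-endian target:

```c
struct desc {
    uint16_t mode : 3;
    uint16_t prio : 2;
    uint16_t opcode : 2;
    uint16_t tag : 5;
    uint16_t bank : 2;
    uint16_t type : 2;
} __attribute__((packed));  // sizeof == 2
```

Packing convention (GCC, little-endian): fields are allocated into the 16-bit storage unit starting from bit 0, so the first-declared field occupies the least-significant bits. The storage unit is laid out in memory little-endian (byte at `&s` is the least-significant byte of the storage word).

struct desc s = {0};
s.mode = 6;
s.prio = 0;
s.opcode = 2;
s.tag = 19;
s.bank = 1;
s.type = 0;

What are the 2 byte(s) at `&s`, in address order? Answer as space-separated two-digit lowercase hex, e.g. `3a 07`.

[0+:3] mode=6 & 0x7 = 0x6; word=0x0006
[3+:2] prio=0 & 0x3 = 0x0; word=0x0006
[5+:2] opcode=2 & 0x3 = 0x2; word=0x0046
[7+:5] tag=19 & 0x1f = 0x13; word=0x09c6
[12+:2] bank=1 & 0x3 = 0x1; word=0x19c6
[14+:2] type=0 & 0x3 = 0x0; word=0x19c6
word = 0x19c6 → little-endian bytes:
  [0]=0xc6  [1]=0x19

c6 19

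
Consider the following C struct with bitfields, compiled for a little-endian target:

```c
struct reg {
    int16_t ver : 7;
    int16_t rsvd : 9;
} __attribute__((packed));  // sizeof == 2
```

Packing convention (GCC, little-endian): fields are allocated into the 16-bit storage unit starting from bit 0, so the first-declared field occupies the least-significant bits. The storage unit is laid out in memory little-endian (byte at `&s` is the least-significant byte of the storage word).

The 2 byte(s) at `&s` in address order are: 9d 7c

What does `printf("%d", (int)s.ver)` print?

29

[0]=0x9d [1]=0x7c (little-endian) → word 0x7c9d
ver:7 @ bit 0 → (0x7c9d>>0)&0x7f = 0x1d  ←
rsvd:9 @ bit 7 → (0x7c9d>>7)&0x1ff = 0xf9
ver signed 7b, MSB=0: value = 29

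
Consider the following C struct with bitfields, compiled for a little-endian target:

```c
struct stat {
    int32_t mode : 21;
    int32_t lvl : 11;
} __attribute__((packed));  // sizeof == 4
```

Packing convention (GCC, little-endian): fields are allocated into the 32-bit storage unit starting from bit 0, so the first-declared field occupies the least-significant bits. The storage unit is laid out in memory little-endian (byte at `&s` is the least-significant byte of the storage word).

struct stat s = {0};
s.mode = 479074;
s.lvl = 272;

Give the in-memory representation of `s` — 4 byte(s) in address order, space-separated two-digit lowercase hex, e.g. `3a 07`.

[0+:21] mode=479074 & 0x1fffff = 0x74f62; word=0x00074f62
[21+:11] lvl=272 & 0x7ff = 0x110; word=0x22074f62
word = 0x22074f62 → little-endian bytes:
  [0]=0x62  [1]=0x4f  [2]=0x07  [3]=0x22

62 4f 07 22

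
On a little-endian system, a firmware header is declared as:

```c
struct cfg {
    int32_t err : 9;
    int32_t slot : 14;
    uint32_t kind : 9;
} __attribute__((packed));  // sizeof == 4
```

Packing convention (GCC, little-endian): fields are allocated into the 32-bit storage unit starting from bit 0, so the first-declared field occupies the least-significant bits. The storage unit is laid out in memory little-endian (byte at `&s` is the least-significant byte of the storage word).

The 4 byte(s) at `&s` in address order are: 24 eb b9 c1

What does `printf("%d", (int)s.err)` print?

-220

[0]=0x24 [1]=0xeb [2]=0xb9 [3]=0xc1 (little-endian) → word 0xc1b9eb24
err [0+:9] = (word>>0) & 0x1ff = 292  ←
slot [9+:14] = (word>>9) & 0x3fff = 7413
kind [23+:9] = (word>>23) & 0x1ff = 387
err signed 9b, MSB=1: 292 - 512 = -220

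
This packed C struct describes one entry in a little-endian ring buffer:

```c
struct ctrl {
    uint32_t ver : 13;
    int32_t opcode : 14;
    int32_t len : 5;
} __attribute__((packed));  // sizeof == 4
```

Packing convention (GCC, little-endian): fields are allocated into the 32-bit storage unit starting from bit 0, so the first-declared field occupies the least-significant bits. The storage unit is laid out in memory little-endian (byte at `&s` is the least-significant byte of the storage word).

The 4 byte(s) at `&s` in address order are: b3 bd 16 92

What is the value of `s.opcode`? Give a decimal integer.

4277

[0]=0xb3 [1]=0xbd [2]=0x16 [3]=0x92 (little-endian) → word 0x9216bdb3
ver [0+:13] = (word>>0) & 0x1fff = 7603
opcode [13+:14] = (word>>13) & 0x3fff = 4277  ←
len [27+:5] = (word>>27) & 0x1f = 18
opcode signed 14b, MSB=0: value = 4277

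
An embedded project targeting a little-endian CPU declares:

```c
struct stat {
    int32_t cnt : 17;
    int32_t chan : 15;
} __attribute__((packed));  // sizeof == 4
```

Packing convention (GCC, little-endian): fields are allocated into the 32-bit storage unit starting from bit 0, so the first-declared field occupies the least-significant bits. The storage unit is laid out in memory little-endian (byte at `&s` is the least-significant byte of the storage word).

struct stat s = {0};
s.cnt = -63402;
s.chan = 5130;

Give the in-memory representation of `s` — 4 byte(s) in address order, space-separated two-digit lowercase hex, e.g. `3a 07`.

cnt (17b) val=-63402 bits=0x10856 at bit 0: 0x00010856
chan (15b) val=5130 bits=0x140a at bit 17: 0x28150856
word = 0x28150856 → little-endian bytes:
  [0]=0x56  [1]=0x08  [2]=0x15  [3]=0x28

56 08 15 28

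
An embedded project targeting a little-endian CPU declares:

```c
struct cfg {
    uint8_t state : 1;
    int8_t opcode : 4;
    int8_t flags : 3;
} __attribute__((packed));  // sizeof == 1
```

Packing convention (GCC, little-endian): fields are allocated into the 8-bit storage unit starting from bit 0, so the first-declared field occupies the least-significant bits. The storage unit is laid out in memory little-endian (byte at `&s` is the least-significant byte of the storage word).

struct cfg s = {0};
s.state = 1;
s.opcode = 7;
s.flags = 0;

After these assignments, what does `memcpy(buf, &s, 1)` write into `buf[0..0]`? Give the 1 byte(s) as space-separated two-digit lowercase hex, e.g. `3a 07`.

state (1b) val=1 bits=0x1 at bit 0: 0x01
opcode (4b) val=7 bits=0x7 at bit 1: 0x0f
flags (3b) val=0 bits=0x0 at bit 5: 0x0f
word = 0x0f → little-endian bytes:
  [0]=0x0f

0f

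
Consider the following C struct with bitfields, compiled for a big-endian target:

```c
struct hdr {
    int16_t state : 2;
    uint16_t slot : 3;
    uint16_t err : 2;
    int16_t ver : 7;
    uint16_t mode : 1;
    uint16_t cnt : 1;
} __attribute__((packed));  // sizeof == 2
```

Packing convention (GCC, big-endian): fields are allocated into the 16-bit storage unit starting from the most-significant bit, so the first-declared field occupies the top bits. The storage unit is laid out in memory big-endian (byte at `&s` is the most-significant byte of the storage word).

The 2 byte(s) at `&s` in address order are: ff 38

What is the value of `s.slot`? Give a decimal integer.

7

[0]=0xff [1]=0x38 (big-endian) → word 0xff38
state:2 @ bit 14 → (0xff38>>14)&0x3 = 0x3
slot:3 @ bit 11 → (0xff38>>11)&0x7 = 0x7  ←
err:2 @ bit 9 → (0xff38>>9)&0x3 = 0x3
ver:7 @ bit 2 → (0xff38>>2)&0x7f = 0x4e
mode:1 @ bit 1 → (0xff38>>1)&0x1 = 0x0
cnt:1 @ bit 0 → (0xff38>>0)&0x1 = 0x0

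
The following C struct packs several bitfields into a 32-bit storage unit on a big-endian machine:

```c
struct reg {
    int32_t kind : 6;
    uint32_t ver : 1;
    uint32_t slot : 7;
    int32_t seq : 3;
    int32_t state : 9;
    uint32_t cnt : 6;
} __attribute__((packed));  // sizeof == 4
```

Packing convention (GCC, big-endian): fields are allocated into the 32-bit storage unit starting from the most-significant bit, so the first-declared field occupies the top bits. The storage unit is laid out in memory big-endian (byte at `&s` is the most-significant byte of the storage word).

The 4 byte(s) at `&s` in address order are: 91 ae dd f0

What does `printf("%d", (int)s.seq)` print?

[0]=0x91 [1]=0xae [2]=0xdd [3]=0xf0 (big-endian) → word 0x91aeddf0
kind [26+:6] = (word>>26) & 0x3f = 36
ver [25+:1] = (word>>25) & 0x1 = 0
slot [18+:7] = (word>>18) & 0x7f = 107
seq [15+:3] = (word>>15) & 0x7 = 5  ←
state [6+:9] = (word>>6) & 0x1ff = 375
cnt [0+:6] = (word>>0) & 0x3f = 48
seq signed 3b, MSB=1: 5 - 8 = -3

-3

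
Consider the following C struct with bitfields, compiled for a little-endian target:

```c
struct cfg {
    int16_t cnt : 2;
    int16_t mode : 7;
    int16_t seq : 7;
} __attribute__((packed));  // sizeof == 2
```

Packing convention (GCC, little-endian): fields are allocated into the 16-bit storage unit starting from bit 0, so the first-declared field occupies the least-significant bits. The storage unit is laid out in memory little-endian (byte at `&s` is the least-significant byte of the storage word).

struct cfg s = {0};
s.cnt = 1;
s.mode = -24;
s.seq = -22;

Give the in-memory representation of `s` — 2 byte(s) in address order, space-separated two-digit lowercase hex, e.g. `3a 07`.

a1 d5

cnt (2b) val=1 bits=0x1 at bit 0: 0x0001
mode (7b) val=-24 bits=0x68 at bit 2: 0x01a1
seq (7b) val=-22 bits=0x6a at bit 9: 0xd5a1
word = 0xd5a1 → little-endian bytes:
  [0]=0xa1  [1]=0xd5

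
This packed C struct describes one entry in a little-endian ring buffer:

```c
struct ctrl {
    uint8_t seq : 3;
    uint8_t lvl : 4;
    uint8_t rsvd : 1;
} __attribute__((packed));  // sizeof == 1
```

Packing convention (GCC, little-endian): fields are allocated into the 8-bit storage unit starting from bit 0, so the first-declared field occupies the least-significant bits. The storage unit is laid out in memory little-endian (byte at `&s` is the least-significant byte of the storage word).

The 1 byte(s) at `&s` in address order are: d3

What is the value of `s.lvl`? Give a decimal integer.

10

[0]=0xd3 (little-endian) → word 0xd3
seq [0+:3] = (word>>0) & 0x7 = 3
lvl [3+:4] = (word>>3) & 0xf = 10  ←
rsvd [7+:1] = (word>>7) & 0x1 = 1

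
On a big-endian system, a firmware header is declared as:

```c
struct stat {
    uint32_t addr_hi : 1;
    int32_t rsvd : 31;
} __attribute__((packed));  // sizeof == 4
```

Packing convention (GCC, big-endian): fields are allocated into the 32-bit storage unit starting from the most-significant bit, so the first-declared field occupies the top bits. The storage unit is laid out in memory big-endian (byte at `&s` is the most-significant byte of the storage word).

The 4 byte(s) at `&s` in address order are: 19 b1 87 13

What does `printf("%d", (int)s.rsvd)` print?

[0]=0x19 [1]=0xb1 [2]=0x87 [3]=0x13 (big-endian) → word 0x19b18713
addr_hi [31+:1] = (word>>31) & 0x1 = 0
rsvd [0+:31] = (word>>0) & 0x7fffffff = 431064851  ←
rsvd signed 31b, MSB=0: value = 431064851

431064851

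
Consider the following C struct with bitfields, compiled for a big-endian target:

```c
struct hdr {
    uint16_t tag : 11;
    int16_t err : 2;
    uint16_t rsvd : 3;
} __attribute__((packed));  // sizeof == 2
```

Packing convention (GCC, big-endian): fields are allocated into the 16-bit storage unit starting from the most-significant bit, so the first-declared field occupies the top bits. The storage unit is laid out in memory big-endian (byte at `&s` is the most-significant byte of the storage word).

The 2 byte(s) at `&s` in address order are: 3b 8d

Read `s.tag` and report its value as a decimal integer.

476

[0]=0x3b [1]=0x8d (big-endian) → word 0x3b8d
tag [5+:11] = (word>>5) & 0x7ff = 476  ←
err [3+:2] = (word>>3) & 0x3 = 1
rsvd [0+:3] = (word>>0) & 0x7 = 5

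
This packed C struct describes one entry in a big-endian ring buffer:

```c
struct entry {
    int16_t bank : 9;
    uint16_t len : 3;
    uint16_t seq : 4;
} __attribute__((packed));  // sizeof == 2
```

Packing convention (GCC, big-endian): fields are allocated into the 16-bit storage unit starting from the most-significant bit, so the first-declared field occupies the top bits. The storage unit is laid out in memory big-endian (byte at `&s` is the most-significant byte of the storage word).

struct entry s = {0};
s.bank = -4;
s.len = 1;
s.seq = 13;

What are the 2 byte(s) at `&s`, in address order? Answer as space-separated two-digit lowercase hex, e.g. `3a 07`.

bank:9 = -4 → 0x1fc << 7 → word 0xfe00
len:3 = 1 → 0x1 << 4 → word 0xfe10
seq:4 = 13 → 0xd << 0 → word 0xfe1d
word = 0xfe1d → big-endian bytes:
  [0]=0xfe  [1]=0x1d

fe 1d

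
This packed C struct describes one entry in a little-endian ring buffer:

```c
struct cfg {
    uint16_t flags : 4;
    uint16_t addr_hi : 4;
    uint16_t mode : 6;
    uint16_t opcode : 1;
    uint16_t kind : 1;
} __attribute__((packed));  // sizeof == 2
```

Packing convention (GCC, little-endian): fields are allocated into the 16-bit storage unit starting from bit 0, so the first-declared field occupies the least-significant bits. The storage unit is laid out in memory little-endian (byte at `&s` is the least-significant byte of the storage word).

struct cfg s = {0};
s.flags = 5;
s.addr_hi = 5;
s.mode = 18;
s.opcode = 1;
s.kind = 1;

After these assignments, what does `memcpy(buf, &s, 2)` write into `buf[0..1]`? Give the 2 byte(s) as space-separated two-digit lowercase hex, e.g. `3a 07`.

55 d2

flags (4b) val=5 bits=0x5 at bit 0: 0x0005
addr_hi (4b) val=5 bits=0x5 at bit 4: 0x0055
mode (6b) val=18 bits=0x12 at bit 8: 0x1255
opcode (1b) val=1 bits=0x1 at bit 14: 0x5255
kind (1b) val=1 bits=0x1 at bit 15: 0xd255
word = 0xd255 → little-endian bytes:
  [0]=0x55  [1]=0xd2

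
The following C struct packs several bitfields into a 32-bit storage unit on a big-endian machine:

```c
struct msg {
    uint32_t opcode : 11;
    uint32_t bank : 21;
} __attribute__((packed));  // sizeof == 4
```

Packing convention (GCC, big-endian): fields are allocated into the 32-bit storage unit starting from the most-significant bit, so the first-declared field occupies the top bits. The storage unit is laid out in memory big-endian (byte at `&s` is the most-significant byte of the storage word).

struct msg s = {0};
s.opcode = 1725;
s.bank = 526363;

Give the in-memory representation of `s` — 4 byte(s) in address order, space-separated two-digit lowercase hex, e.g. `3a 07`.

opcode:11 = 1725 → 0x6bd << 21 → word 0xd7a00000
bank:21 = 526363 → 0x8081b << 0 → word 0xd7a8081b
word = 0xd7a8081b → big-endian bytes:
  [0]=0xd7  [1]=0xa8  [2]=0x08  [3]=0x1b

d7 a8 08 1b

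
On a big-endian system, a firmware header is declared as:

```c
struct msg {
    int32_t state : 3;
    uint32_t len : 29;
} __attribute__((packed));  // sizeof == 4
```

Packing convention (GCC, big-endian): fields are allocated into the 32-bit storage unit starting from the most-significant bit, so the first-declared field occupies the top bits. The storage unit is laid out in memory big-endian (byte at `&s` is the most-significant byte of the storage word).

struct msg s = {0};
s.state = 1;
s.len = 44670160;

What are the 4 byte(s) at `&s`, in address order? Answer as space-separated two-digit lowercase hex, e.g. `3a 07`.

22 a9 9c d0

state:3 = 1 → 0x1 << 29 → word 0x20000000
len:29 = 44670160 → 0x2a99cd0 << 0 → word 0x22a99cd0
word = 0x22a99cd0 → big-endian bytes:
  [0]=0x22  [1]=0xa9  [2]=0x9c  [3]=0xd0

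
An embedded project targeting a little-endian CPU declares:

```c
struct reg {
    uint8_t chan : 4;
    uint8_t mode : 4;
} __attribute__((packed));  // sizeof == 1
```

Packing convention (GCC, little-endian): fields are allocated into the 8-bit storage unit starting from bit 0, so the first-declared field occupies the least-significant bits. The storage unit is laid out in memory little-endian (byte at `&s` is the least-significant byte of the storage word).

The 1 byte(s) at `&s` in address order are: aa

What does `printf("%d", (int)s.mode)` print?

10

[0]=0xaa (little-endian) → word 0xaa
chan [0+:4] = (word>>0) & 0xf = 10
mode [4+:4] = (word>>4) & 0xf = 10  ←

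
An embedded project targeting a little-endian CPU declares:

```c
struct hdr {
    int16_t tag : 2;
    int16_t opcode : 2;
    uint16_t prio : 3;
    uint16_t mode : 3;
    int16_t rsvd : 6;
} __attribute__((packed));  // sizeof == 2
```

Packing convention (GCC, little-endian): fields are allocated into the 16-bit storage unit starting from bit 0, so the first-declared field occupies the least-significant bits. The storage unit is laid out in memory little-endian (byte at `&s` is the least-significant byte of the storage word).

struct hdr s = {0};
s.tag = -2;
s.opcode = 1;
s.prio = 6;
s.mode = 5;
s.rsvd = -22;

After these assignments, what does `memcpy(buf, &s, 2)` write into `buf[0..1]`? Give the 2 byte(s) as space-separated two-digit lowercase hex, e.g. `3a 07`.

tag:2 = -2 → 0x2 << 0 → word 0x0002
opcode:2 = 1 → 0x1 << 2 → word 0x0006
prio:3 = 6 → 0x6 << 4 → word 0x0066
mode:3 = 5 → 0x5 << 7 → word 0x02e6
rsvd:6 = -22 → 0x2a << 10 → word 0xaae6
word = 0xaae6 → little-endian bytes:
  [0]=0xe6  [1]=0xaa

e6 aa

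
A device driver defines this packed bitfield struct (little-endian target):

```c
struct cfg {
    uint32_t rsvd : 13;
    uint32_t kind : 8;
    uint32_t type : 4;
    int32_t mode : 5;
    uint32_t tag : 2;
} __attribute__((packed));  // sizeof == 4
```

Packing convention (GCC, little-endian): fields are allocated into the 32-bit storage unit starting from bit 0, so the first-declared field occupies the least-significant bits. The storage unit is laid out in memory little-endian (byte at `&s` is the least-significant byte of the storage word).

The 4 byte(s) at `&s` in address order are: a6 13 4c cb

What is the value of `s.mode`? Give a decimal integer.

5

[0]=0xa6 [1]=0x13 [2]=0x4c [3]=0xcb (little-endian) → word 0xcb4c13a6
rsvd:13 @ bit 0 → (0xcb4c13a6>>0)&0x1fff = 0x13a6
kind:8 @ bit 13 → (0xcb4c13a6>>13)&0xff = 0x60
type:4 @ bit 21 → (0xcb4c13a6>>21)&0xf = 0xa
mode:5 @ bit 25 → (0xcb4c13a6>>25)&0x1f = 0x5  ←
tag:2 @ bit 30 → (0xcb4c13a6>>30)&0x3 = 0x3
mode signed 5b, MSB=0: value = 5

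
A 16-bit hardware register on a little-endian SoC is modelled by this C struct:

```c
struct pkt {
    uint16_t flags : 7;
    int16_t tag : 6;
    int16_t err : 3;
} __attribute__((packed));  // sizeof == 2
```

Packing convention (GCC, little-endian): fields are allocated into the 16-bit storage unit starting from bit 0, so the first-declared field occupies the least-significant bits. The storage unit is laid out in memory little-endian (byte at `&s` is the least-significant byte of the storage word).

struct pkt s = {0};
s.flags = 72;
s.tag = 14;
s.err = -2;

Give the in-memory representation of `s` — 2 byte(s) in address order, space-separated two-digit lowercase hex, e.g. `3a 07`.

[0+:7] flags=72 & 0x7f = 0x48; word=0x0048
[7+:6] tag=14 & 0x3f = 0xe; word=0x0748
[13+:3] err=-2 & 0x7 = 0x6; word=0xc748
word = 0xc748 → little-endian bytes:
  [0]=0x48  [1]=0xc7

48 c7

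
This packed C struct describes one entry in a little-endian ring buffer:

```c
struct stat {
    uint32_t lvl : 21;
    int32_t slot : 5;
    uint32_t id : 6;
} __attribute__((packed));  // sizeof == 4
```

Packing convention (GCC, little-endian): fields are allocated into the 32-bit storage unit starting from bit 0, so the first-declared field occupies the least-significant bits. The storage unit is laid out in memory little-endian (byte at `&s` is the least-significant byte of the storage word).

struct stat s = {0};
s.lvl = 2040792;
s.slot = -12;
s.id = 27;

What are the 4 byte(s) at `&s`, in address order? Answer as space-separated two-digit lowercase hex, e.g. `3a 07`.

d8 23 9f 6e

lvl (21b) val=2040792 bits=0x1f23d8 at bit 0: 0x001f23d8
slot (5b) val=-12 bits=0x14 at bit 21: 0x029f23d8
id (6b) val=27 bits=0x1b at bit 26: 0x6e9f23d8
word = 0x6e9f23d8 → little-endian bytes:
  [0]=0xd8  [1]=0x23  [2]=0x9f  [3]=0x6e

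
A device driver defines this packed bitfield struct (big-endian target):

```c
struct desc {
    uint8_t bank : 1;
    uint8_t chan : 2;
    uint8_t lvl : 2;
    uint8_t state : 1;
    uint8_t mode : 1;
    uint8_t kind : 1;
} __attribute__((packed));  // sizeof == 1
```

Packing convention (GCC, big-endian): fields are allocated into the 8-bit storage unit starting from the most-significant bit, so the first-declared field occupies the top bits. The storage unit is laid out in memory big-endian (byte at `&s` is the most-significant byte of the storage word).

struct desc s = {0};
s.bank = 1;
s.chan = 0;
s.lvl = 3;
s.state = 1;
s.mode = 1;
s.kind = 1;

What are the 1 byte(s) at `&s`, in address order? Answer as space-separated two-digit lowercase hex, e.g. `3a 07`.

9f

bank (1b) val=1 bits=0x1 at bit 7: 0x80
chan (2b) val=0 bits=0x0 at bit 5: 0x80
lvl (2b) val=3 bits=0x3 at bit 3: 0x98
state (1b) val=1 bits=0x1 at bit 2: 0x9c
mode (1b) val=1 bits=0x1 at bit 1: 0x9e
kind (1b) val=1 bits=0x1 at bit 0: 0x9f
word = 0x9f → big-endian bytes:
  [0]=0x9f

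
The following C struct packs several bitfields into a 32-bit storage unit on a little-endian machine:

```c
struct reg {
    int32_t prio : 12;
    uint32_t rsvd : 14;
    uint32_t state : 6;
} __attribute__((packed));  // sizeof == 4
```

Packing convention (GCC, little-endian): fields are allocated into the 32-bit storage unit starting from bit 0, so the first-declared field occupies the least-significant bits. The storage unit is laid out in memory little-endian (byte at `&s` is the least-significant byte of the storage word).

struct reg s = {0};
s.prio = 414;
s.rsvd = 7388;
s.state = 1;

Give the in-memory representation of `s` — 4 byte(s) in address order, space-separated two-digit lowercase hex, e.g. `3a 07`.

9e c1 cd 05

prio:12 = 414 → 0x19e << 0 → word 0x0000019e
rsvd:14 = 7388 → 0x1cdc << 12 → word 0x01cdc19e
state:6 = 1 → 0x1 << 26 → word 0x05cdc19e
word = 0x05cdc19e → little-endian bytes:
  [0]=0x9e  [1]=0xc1  [2]=0xcd  [3]=0x05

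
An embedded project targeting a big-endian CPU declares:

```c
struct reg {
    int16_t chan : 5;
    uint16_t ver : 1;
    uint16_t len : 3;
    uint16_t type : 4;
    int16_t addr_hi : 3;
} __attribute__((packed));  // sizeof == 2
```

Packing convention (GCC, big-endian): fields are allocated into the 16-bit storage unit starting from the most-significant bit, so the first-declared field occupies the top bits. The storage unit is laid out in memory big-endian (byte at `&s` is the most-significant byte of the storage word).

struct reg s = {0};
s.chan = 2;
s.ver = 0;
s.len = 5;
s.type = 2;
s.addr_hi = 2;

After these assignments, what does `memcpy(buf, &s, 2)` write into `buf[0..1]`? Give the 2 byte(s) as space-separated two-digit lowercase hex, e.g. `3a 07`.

12 92

[11+:5] chan=2 & 0x1f = 0x2; word=0x1000
[10+:1] ver=0 & 0x1 = 0x0; word=0x1000
[7+:3] len=5 & 0x7 = 0x5; word=0x1280
[3+:4] type=2 & 0xf = 0x2; word=0x1290
[0+:3] addr_hi=2 & 0x7 = 0x2; word=0x1292
word = 0x1292 → big-endian bytes:
  [0]=0x12  [1]=0x92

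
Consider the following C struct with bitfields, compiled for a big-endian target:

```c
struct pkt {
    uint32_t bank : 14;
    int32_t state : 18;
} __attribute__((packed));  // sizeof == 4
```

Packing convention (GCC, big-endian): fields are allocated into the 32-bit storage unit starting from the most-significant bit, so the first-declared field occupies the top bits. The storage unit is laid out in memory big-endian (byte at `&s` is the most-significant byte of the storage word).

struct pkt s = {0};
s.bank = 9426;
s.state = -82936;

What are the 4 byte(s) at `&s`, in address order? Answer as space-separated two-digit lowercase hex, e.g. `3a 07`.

93 4a bc 08

bank:14 = 9426 → 0x24d2 << 18 → word 0x93480000
state:18 = -82936 → 0x2bc08 << 0 → word 0x934abc08
word = 0x934abc08 → big-endian bytes:
  [0]=0x93  [1]=0x4a  [2]=0xbc  [3]=0x08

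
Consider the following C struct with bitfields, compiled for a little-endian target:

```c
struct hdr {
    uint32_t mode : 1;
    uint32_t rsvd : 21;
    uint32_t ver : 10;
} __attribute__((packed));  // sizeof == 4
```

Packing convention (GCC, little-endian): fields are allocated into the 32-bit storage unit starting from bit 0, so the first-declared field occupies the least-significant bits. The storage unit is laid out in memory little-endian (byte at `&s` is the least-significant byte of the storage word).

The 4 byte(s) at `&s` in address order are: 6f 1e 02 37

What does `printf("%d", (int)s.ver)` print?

[0]=0x6f [1]=0x1e [2]=0x02 [3]=0x37 (little-endian) → word 0x37021e6f
mode:1 @ bit 0 → (0x37021e6f>>0)&0x1 = 0x1
rsvd:21 @ bit 1 → (0x37021e6f>>1)&0x1fffff = 0x10f37
ver:10 @ bit 22 → (0x37021e6f>>22)&0x3ff = 0xdc  ←

220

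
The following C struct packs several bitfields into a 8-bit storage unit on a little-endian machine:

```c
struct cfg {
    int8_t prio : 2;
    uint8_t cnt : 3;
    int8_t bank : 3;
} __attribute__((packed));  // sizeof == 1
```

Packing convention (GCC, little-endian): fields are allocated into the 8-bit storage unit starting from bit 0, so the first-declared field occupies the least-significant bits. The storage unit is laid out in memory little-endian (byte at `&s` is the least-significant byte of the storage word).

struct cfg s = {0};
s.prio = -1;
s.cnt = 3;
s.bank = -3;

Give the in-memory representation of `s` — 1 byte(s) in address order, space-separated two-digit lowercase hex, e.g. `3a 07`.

prio (2b) val=-1 bits=0x3 at bit 0: 0x03
cnt (3b) val=3 bits=0x3 at bit 2: 0x0f
bank (3b) val=-3 bits=0x5 at bit 5: 0xaf
word = 0xaf → little-endian bytes:
  [0]=0xaf

af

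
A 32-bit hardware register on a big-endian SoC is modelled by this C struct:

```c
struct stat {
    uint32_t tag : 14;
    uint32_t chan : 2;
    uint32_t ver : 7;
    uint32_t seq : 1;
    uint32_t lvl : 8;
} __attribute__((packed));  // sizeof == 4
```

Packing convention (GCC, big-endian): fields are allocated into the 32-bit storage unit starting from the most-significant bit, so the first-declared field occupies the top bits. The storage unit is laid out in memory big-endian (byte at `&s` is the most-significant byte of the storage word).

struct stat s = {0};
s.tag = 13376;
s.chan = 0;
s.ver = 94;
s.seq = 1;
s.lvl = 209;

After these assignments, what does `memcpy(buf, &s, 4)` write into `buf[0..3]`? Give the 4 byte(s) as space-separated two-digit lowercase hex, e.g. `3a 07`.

tag (14b) val=13376 bits=0x3440 at bit 18: 0xd1000000
chan (2b) val=0 bits=0x0 at bit 16: 0xd1000000
ver (7b) val=94 bits=0x5e at bit 9: 0xd100bc00
seq (1b) val=1 bits=0x1 at bit 8: 0xd100bd00
lvl (8b) val=209 bits=0xd1 at bit 0: 0xd100bdd1
word = 0xd100bdd1 → big-endian bytes:
  [0]=0xd1  [1]=0x00  [2]=0xbd  [3]=0xd1

d1 00 bd d1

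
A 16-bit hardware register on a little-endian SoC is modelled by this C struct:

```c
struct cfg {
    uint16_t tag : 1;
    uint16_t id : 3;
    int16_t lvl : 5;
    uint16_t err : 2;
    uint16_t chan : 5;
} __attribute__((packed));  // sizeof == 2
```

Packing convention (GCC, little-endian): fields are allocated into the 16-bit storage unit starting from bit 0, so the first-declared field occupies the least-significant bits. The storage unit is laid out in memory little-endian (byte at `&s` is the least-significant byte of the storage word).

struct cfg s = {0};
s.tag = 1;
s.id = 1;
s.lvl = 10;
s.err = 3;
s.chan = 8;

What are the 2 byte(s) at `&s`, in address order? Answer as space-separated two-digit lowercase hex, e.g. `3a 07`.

[0+:1] tag=1 & 0x1 = 0x1; word=0x0001
[1+:3] id=1 & 0x7 = 0x1; word=0x0003
[4+:5] lvl=10 & 0x1f = 0xa; word=0x00a3
[9+:2] err=3 & 0x3 = 0x3; word=0x06a3
[11+:5] chan=8 & 0x1f = 0x8; word=0x46a3
word = 0x46a3 → little-endian bytes:
  [0]=0xa3  [1]=0x46

a3 46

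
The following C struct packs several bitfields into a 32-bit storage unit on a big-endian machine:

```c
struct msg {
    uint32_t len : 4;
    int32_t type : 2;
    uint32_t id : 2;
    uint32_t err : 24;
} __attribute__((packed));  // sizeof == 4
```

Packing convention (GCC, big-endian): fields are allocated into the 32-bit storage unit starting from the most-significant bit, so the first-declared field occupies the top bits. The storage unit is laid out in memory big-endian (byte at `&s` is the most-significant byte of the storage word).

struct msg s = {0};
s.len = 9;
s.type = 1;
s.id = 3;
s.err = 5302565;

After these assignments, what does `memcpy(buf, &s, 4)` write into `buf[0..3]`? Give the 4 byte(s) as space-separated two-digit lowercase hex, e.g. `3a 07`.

len:4 = 9 → 0x9 << 28 → word 0x90000000
type:2 = 1 → 0x1 << 26 → word 0x94000000
id:2 = 3 → 0x3 << 24 → word 0x97000000
err:24 = 5302565 → 0x50e925 << 0 → word 0x9750e925
word = 0x9750e925 → big-endian bytes:
  [0]=0x97  [1]=0x50  [2]=0xe9  [3]=0x25

97 50 e9 25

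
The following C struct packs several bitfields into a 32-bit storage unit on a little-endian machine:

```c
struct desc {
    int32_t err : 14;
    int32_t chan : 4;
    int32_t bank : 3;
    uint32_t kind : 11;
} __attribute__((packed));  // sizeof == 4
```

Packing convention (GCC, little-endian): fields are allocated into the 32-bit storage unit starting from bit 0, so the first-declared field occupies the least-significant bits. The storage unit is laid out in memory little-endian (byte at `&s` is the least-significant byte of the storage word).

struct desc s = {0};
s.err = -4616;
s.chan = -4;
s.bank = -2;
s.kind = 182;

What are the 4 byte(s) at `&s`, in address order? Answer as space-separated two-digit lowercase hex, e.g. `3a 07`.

f8 2d db 16

err:14 = -4616 → 0x2df8 << 0 → word 0x00002df8
chan:4 = -4 → 0xc << 14 → word 0x00032df8
bank:3 = -2 → 0x6 << 18 → word 0x001b2df8
kind:11 = 182 → 0xb6 << 21 → word 0x16db2df8
word = 0x16db2df8 → little-endian bytes:
  [0]=0xf8  [1]=0x2d  [2]=0xdb  [3]=0x16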